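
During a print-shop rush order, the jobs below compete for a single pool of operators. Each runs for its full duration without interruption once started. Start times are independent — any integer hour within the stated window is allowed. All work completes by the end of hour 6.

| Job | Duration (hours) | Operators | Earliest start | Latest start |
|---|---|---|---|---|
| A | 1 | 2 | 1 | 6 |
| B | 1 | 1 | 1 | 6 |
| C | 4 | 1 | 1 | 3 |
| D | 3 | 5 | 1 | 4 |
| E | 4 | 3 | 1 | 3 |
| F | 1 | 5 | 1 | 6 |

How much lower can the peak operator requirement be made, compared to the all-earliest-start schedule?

8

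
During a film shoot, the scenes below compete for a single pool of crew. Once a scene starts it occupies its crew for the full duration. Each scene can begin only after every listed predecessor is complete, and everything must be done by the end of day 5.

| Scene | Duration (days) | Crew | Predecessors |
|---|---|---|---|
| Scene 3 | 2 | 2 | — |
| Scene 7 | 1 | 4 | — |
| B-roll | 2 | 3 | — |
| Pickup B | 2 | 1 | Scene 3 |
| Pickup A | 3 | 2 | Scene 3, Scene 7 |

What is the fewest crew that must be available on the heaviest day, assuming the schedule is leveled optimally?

Early-start (Scene 3@1, Scene 7@1, B-roll@1, Pickup B@3, Pickup A@3) gives peak 9: d1:9  d2:5  d3:3  d4:3  d5:2.
Shift B-roll→2.
Schedule Scene 3@1, Scene 7@1, B-roll@2, Pickup B@3, Pickup A@3: d1:6  d2:5  d3:6  d4:3  d5:2 — peak 6.
No arrangement of the 16 feasible schedules does better.

6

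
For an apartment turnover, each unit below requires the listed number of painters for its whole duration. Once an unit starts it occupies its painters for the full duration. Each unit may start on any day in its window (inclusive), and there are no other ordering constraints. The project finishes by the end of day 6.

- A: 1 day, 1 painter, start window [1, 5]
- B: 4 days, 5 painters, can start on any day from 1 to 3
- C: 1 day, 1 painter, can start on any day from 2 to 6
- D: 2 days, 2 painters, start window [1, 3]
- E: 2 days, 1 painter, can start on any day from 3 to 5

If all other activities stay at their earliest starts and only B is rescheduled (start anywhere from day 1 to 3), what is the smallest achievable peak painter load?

6

B@1: d1:8  d2:8  d3:6  d4:6  d5:0  d6:0 → peak 8
B@2: d1:3  d2:8  d3:6  d4:6  d5:5  d6:0 → peak 8
B@3: d1:3  d2:3  d3:6  d4:6  d5:5  d6:5 → peak 6
Best is B@3, peak 6.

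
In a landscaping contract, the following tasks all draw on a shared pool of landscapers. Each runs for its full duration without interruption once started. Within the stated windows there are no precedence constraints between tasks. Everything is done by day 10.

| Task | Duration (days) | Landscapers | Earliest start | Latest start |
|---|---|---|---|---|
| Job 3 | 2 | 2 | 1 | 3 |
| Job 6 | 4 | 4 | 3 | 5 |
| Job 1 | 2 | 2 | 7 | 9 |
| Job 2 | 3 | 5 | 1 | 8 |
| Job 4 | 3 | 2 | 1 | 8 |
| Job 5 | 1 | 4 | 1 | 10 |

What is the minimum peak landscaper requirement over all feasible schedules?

7

Early-start (Job 3@1, Job 6@3, Job 1@7, Job 2@1, Job 4@1, Job 5@1) gives peak 13: d1:13  d2:9  d3:11  d4:4  d5:4  d6:4  d7:2  d8:2  d9:0  d10:0.
Shift Job 2→7, Job 5→10.
Schedule Job 3@1, Job 6@3, Job 1@7, Job 2@7, Job 4@1, Job 5@10: d1:4  d2:4  d3:6  d4:4  d5:4  d6:4  d7:7  d8:7  d9:5  d10:4 — peak 7.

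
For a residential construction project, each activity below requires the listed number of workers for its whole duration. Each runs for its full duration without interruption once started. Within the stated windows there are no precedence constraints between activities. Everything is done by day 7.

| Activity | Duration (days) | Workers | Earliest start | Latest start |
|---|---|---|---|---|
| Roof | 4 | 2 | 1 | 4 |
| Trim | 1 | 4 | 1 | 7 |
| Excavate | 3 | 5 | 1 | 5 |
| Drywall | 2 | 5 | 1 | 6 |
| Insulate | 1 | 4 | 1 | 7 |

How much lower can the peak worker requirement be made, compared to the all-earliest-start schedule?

13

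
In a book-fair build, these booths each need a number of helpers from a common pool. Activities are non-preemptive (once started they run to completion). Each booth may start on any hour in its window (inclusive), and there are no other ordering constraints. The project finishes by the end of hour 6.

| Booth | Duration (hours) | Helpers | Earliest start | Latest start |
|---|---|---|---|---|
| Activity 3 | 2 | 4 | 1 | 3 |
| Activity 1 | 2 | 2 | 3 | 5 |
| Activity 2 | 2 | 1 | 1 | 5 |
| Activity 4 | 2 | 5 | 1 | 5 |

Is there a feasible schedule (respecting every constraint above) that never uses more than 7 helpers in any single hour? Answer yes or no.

Schedule Activity 3@1, Activity 1@3, Activity 2@1, Activity 4@5: h1:5  h2:5  h3:2  h4:2  h5:5  h6:5 — peak 5 ≤ 7.

yes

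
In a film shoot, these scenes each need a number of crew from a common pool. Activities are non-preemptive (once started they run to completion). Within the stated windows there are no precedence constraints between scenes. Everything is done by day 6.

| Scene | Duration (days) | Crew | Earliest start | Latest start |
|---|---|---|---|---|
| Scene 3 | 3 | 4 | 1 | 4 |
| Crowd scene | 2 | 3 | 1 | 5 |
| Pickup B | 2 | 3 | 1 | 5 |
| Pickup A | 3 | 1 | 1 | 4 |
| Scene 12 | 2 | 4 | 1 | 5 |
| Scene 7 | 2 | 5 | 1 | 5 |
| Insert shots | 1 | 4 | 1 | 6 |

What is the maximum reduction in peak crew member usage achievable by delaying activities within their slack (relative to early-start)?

15

Early-start peak: d1:24  d2:20  d3:5  d4:0  d5:0  d6:0 ⇒ 24.
Leveled (Scene 3@1, Crowd scene@1, Pickup B@3, Pickup A@1, Scene 12@4, Scene 7@5, Insert shots@6): d1:8  d2:8  d3:8  d4:7  d5:9  d6:9 ⇒ 9.
Reduction 24 − 9 = 15.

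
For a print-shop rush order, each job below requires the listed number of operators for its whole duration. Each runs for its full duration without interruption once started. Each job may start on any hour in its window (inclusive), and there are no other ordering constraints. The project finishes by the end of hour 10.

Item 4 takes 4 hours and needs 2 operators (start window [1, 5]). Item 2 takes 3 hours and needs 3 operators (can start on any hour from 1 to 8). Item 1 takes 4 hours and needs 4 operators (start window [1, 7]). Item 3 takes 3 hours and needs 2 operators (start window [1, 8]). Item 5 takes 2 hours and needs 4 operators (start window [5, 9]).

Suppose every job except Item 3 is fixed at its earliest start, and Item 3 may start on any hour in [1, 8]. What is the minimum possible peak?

9

Item 3@1: h1:11  h2:11  h3:11  h4:6  h5:4  h6:4  h7:0  h8:0  h9:0  h10:0 → peak 11
Item 3@2: h1:9  h2:11  h3:11  h4:8  h5:4  h6:4  h7:0  h8:0  h9:0  h10:0 → peak 11
Item 3@3: h1:9  h2:9  h3:11  h4:8  h5:6  h6:4  h7:0  h8:0  h9:0  h10:0 → peak 11
Item 3@4: h1:9  h2:9  h3:9  h4:8  h5:6  h6:6  h7:0  h8:0  h9:0  h10:0 → peak 9
Item 3@5: h1:9  h2:9  h3:9  h4:6  h5:6  h6:6  h7:2  h8:0  h9:0  h10:0 → peak 9
Item 3@6: h1:9  h2:9  h3:9  h4:6  h5:4  h6:6  h7:2  h8:2  h9:0  h10:0 → peak 9
Item 3@7: h1:9  h2:9  h3:9  h4:6  h5:4  h6:4  h7:2  h8:2  h9:2  h10:0 → peak 9
Item 3@8: h1:9  h2:9  h3:9  h4:6  h5:4  h6:4  h7:0  h8:2  h9:2  h10:2 → peak 9
Best is Item 3@4, peak 9.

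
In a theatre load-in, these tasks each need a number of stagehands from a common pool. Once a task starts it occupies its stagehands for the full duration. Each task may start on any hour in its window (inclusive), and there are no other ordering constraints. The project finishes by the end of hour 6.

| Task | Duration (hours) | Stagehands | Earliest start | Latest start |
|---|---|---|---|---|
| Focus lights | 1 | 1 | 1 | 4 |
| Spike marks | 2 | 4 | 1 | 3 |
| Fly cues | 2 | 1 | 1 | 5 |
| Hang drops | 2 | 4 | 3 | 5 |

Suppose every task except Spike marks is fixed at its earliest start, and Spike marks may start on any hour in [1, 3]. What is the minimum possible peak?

6

Spike marks@1: h1:6  h2:5  h3:4  h4:4  h5:0  h6:0 → peak 6
Spike marks@2: h1:2  h2:5  h3:8  h4:4  h5:0  h6:0 → peak 8
Spike marks@3: h1:2  h2:1  h3:8  h4:8  h5:0  h6:0 → peak 8
Best is Spike marks@1, peak 6.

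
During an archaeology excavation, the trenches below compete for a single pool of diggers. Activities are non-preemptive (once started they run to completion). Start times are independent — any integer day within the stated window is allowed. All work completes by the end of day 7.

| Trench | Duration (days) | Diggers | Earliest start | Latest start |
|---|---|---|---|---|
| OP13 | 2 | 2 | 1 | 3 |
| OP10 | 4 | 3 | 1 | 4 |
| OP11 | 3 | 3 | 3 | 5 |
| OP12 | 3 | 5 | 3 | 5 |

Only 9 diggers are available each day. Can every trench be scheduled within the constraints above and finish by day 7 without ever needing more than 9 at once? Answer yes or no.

yes

Schedule OP13@1, OP10@1, OP11@3, OP12@5: d1:5  d2:5  d3:6  d4:6  d5:8  d6:5  d7:5 — peak 8 ≤ 9.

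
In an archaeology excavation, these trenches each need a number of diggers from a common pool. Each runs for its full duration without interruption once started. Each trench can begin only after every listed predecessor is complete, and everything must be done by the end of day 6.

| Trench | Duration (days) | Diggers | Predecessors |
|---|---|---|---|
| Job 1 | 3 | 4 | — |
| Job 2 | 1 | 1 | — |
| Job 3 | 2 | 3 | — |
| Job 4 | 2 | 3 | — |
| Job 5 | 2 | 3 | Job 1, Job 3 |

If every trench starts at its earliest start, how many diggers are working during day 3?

4

At early start, day 3 has: Job 1.
Demand: 4 = 4.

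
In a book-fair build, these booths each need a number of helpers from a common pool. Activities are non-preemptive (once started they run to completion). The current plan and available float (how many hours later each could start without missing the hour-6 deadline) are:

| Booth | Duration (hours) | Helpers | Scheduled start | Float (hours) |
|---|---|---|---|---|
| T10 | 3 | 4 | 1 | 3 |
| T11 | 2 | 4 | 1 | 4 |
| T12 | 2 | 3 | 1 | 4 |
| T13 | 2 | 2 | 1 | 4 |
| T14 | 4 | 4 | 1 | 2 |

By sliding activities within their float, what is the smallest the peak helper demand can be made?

9

Early-start (T10@1, T11@1, T12@1, T13@1, T14@1) gives peak 17: h1:17  h2:17  h3:8  h4:4  h5:0  h6:0.
Shift T12→4, T13→4, T14→3.
Schedule T10@1, T11@1, T12@4, T13@4, T14@3: h1:8  h2:8  h3:8  h4:9  h5:9  h6:4 — peak 9.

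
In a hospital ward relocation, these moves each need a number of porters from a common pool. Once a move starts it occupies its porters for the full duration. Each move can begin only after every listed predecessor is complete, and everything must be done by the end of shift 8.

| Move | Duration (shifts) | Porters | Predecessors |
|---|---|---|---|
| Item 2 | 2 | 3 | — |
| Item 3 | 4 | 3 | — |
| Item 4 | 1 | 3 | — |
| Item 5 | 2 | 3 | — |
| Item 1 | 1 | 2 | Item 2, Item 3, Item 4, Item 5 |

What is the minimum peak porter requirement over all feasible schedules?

Early-start (Item 2@1, Item 3@1, Item 4@1, Item 5@1, Item 1@5) gives peak 12: s1:12  s2:9  s3:3  s4:3  s5:2  s6:0  s7:0  s8:0.
Shift Item 4→3, Item 5→4, Item 1→6.
Schedule Item 2@1, Item 3@1, Item 4@3, Item 5@4, Item 1@6: s1:6  s2:6  s3:6  s4:6  s5:3  s6:2  s7:0  s8:0 — peak 6.

6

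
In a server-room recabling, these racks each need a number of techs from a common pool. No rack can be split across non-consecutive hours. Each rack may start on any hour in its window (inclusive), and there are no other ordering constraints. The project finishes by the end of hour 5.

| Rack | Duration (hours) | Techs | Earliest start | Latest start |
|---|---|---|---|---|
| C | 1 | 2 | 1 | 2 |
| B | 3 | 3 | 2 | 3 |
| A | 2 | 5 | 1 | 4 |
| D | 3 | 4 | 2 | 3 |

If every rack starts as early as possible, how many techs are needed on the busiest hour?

Early-start schedule: C@1, B@2, A@1, D@2.
Load per hour: hour 1: 7, hour 2: 12, hour 3: 7, hour 4: 7, hour 5: 0.
Peak is 12.

12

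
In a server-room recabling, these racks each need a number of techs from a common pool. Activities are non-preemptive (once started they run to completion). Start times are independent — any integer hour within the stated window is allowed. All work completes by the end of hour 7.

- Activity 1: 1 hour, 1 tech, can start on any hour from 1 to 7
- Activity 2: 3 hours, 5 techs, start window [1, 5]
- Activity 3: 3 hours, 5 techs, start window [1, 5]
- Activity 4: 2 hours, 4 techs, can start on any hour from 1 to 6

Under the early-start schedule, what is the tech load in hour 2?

14

At early start, hour 2 has: Activity 2, Activity 3, Activity 4.
Demand: 5 + 5 + 4 = 14.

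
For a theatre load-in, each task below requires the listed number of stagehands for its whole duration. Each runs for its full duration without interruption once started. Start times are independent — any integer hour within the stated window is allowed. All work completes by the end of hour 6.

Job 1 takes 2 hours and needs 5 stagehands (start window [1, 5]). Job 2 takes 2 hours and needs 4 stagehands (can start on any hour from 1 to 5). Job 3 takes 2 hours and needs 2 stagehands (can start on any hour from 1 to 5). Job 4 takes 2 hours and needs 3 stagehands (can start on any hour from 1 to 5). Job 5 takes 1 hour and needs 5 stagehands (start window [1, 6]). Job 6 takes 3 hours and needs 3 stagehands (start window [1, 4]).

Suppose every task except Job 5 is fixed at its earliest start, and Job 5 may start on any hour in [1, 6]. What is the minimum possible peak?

Job 5@1: h1:22  h2:17  h3:3  h4:0  h5:0  h6:0 → peak 22
Job 5@2: h1:17  h2:22  h3:3  h4:0  h5:0  h6:0 → peak 22
Job 5@3: h1:17  h2:17  h3:8  h4:0  h5:0  h6:0 → peak 17
Job 5@4: h1:17  h2:17  h3:3  h4:5  h5:0  h6:0 → peak 17
Job 5@5: h1:17  h2:17  h3:3  h4:0  h5:5  h6:0 → peak 17
Job 5@6: h1:17  h2:17  h3:3  h4:0  h5:0  h6:5 → peak 17
Best is Job 5@3, peak 17.

17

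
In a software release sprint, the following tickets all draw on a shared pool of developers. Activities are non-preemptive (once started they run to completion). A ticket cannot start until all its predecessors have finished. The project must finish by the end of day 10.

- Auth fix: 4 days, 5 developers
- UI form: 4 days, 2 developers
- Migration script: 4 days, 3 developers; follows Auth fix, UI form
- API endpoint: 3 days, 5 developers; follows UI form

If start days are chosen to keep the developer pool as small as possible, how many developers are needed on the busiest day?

8

Schedule Auth fix@1, UI form@1, Migration script@5, API endpoint@5: d1:7  d2:7  d3:7  d4:7  d5:8  d6:8  d7:8  d8:3  d9:0  d10:0 — peak 8.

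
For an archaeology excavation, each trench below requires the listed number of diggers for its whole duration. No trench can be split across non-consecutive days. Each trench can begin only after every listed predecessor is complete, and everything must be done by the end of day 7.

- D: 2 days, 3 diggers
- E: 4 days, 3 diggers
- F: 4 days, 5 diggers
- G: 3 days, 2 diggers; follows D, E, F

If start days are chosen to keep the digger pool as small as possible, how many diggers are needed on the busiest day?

11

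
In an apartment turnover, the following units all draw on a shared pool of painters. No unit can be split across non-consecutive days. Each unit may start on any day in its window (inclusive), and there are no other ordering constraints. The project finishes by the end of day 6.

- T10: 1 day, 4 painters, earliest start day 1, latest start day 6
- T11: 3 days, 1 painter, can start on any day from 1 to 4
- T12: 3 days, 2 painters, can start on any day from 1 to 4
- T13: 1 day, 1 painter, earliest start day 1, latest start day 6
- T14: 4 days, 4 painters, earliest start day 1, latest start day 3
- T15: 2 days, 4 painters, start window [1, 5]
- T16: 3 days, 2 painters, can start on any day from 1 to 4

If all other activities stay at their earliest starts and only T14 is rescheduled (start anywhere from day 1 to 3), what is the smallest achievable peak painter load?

T14@1: d1:18  d2:13  d3:9  d4:4  d5:0  d6:0 → peak 18
T14@2: d1:14  d2:13  d3:9  d4:4  d5:4  d6:0 → peak 14
T14@3: d1:14  d2:9  d3:9  d4:4  d5:4  d6:4 → peak 14
Best is T14@2, peak 14.

14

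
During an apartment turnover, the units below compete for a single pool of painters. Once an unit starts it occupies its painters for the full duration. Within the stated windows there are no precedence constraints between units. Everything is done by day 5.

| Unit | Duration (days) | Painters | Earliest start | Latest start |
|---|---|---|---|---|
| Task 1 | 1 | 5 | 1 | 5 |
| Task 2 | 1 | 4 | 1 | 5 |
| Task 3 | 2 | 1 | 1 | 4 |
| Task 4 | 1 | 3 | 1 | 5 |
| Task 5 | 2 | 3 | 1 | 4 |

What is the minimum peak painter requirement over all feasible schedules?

5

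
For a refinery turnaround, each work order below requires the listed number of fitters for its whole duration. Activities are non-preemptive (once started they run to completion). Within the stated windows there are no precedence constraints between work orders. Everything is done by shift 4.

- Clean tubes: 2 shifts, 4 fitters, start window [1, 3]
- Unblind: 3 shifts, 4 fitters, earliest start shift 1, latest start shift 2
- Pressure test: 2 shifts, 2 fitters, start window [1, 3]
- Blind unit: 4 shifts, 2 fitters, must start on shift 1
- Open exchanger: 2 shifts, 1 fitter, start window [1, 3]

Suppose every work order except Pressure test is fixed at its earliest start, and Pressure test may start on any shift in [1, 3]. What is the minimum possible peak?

11

Pressure test@1: s1:13  s2:13  s3:6  s4:2 → peak 13
Pressure test@2: s1:11  s2:13  s3:8  s4:2 → peak 13
Pressure test@3: s1:11  s2:11  s3:8  s4:4 → peak 11
Best is Pressure test@3, peak 11.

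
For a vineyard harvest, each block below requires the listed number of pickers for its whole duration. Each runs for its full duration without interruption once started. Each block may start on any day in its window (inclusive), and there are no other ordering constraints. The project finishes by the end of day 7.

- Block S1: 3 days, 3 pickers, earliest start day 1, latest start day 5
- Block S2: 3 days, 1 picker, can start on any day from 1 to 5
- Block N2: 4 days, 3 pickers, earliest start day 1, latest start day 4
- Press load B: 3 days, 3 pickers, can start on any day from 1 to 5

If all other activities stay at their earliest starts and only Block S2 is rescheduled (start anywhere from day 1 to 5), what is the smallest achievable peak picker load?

Block S2@1: d1:10  d2:10  d3:10  d4:3  d5:0  d6:0  d7:0 → peak 10
Block S2@2: d1:9  d2:10  d3:10  d4:4  d5:0  d6:0  d7:0 → peak 10
Block S2@3: d1:9  d2:9  d3:10  d4:4  d5:1  d6:0  d7:0 → peak 10
Block S2@4: d1:9  d2:9  d3:9  d4:4  d5:1  d6:1  d7:0 → peak 9
Block S2@5: d1:9  d2:9  d3:9  d4:3  d5:1  d6:1  d7:1 → peak 9
Best is Block S2@4, peak 9.

9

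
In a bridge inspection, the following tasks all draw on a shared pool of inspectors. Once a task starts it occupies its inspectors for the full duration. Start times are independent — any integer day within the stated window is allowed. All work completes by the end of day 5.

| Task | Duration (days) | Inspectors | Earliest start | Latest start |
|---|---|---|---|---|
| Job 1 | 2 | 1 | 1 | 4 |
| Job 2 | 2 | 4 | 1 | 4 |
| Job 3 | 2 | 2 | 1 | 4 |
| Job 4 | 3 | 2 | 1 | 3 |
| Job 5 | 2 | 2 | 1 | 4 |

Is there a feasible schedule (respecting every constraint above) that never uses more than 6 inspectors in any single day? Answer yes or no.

Schedule Job 1@1, Job 2@1, Job 3@3, Job 4@3, Job 5@3: d1:5  d2:5  d3:6  d4:6  d5:2 — peak 6 ≤ 6.

yes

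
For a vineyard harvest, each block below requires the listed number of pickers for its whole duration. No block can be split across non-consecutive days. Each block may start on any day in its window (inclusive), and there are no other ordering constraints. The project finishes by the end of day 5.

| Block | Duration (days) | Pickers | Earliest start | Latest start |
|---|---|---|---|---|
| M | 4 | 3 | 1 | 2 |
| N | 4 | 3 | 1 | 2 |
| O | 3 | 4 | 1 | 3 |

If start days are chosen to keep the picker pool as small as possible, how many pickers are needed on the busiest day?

10

Schedule M@1, N@1, O@1: d1:10  d2:10  d3:10  d4:6  d5:0 — peak 10.
No arrangement of the 12 feasible schedules does better.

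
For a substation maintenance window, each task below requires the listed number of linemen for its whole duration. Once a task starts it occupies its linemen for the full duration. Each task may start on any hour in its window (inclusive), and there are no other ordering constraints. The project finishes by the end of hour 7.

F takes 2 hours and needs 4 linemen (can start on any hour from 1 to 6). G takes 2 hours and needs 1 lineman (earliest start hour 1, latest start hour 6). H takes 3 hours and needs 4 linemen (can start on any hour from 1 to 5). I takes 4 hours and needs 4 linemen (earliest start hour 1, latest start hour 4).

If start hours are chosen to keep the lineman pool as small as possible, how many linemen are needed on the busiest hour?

8

Early-start (F@1, G@1, H@1, I@1) gives peak 13: h1:13  h2:13  h3:8  h4:4  h5:0  h6:0  h7:0.
Shift H→3, I→3.
Schedule F@1, G@1, H@3, I@3: h1:5  h2:5  h3:8  h4:8  h5:8  h6:4  h7:0 — peak 8.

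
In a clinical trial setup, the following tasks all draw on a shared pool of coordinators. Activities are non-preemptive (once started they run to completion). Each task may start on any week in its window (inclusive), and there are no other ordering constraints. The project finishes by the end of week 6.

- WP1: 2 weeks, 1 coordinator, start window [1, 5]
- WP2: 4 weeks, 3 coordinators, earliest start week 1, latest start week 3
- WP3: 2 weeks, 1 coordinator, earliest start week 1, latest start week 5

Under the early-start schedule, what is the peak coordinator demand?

5

Early-start schedule: WP1@1, WP2@1, WP3@1.
Load per week: week 1: 5, week 2: 5, week 3: 3, week 4: 3, week 5: 0, week 6: 0.
Peak is 5.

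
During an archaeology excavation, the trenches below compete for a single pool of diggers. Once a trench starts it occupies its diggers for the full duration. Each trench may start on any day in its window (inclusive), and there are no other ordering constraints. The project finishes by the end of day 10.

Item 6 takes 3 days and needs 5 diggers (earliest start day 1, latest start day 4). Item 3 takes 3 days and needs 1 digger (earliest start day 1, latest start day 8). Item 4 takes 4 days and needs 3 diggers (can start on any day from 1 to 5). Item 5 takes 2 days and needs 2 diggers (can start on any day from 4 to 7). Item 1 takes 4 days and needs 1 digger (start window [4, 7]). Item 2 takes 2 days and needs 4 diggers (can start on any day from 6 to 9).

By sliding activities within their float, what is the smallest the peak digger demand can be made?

5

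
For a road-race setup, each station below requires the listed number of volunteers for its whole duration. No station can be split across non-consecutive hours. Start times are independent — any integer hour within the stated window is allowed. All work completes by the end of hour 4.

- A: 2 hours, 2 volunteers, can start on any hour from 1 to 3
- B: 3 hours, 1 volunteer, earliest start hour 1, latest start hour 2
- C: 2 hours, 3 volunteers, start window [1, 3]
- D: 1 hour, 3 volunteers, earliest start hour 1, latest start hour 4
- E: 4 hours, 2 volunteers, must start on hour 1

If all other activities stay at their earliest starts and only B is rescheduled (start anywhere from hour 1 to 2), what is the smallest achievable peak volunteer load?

B@1: h1:11  h2:8  h3:3  h4:2 → peak 11
B@2: h1:10  h2:8  h3:3  h4:3 → peak 10
Best is B@2, peak 10.

10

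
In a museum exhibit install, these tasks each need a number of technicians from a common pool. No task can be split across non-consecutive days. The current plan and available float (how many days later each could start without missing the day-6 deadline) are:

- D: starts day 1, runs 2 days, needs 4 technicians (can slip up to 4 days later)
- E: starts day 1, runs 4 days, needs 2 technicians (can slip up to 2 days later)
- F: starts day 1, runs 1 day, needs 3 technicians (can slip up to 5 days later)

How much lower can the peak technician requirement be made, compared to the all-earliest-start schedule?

4

Early-start peak: d1:9  d2:6  d3:2  d4:2  d5:0  d6:0 ⇒ 9.
Leveled (D@1, E@3, F@3): d1:4  d2:4  d3:5  d4:2  d5:2  d6:2 ⇒ 5.
Reduction 9 − 5 = 4.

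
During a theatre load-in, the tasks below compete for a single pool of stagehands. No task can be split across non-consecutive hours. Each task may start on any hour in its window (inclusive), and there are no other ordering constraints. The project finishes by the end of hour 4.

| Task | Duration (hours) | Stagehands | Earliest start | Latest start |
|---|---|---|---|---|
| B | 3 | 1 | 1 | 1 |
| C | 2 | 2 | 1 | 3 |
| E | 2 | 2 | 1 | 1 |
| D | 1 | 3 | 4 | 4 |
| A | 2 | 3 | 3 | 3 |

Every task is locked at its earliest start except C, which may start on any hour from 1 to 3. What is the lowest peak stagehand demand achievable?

C@1: h1:5  h2:5  h3:4  h4:6 → peak 6
C@2: h1:3  h2:5  h3:6  h4:6 → peak 6
C@3: h1:3  h2:3  h3:6  h4:8 → peak 8
Best is C@1, peak 6.

6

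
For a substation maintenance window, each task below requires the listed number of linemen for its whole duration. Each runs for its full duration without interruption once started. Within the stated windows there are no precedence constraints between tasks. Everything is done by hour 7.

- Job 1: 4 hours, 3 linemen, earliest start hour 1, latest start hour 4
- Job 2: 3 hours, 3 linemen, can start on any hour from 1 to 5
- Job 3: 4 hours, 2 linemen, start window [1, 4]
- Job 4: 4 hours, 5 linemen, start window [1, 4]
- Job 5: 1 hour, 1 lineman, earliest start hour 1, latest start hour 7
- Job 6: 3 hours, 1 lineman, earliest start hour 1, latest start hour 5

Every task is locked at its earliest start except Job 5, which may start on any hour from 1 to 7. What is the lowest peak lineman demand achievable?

Job 5@1: h1:15  h2:14  h3:14  h4:10  h5:0  h6:0  h7:0 → peak 15
Job 5@2: h1:14  h2:15  h3:14  h4:10  h5:0  h6:0  h7:0 → peak 15
Job 5@3: h1:14  h2:14  h3:15  h4:10  h5:0  h6:0  h7:0 → peak 15
Job 5@4: h1:14  h2:14  h3:14  h4:11  h5:0  h6:0  h7:0 → peak 14
Job 5@5: h1:14  h2:14  h3:14  h4:10  h5:1  h6:0  h7:0 → peak 14
Job 5@6: h1:14  h2:14  h3:14  h4:10  h5:0  h6:1  h7:0 → peak 14
Job 5@7: h1:14  h2:14  h3:14  h4:10  h5:0  h6:0  h7:1 → peak 14
Best is Job 5@4, peak 14.

14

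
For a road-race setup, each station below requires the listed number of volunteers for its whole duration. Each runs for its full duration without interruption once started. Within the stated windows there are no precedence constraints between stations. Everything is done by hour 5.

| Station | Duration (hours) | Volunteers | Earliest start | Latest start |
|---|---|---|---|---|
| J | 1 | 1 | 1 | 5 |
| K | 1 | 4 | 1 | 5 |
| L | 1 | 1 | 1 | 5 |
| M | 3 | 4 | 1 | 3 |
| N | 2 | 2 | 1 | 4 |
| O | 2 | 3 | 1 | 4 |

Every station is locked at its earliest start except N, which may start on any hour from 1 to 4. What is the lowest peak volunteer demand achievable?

13

N@1: h1:15  h2:9  h3:4  h4:0  h5:0 → peak 15
N@2: h1:13  h2:9  h3:6  h4:0  h5:0 → peak 13
N@3: h1:13  h2:7  h3:6  h4:2  h5:0 → peak 13
N@4: h1:13  h2:7  h3:4  h4:2  h5:2 → peak 13
Best is N@2, peak 13.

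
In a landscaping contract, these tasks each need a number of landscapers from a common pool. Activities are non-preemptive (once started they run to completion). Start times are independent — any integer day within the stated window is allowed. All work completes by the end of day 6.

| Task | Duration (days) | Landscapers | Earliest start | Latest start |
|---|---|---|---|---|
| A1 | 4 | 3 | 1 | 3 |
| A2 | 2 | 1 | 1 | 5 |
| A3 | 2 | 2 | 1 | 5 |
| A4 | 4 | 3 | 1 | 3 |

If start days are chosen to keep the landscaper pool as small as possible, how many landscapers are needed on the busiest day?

6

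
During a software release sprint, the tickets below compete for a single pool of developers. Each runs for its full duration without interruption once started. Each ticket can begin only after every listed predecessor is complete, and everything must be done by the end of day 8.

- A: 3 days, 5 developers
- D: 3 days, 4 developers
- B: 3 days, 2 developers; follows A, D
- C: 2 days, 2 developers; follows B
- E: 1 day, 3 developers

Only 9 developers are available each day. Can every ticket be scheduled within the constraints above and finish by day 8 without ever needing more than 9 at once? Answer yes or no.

Schedule A@1, D@1, B@4, C@7, E@4: d1:9  d2:9  d3:9  d4:5  d5:2  d6:2  d7:2  d8:2 — peak 9 ≤ 9.

yes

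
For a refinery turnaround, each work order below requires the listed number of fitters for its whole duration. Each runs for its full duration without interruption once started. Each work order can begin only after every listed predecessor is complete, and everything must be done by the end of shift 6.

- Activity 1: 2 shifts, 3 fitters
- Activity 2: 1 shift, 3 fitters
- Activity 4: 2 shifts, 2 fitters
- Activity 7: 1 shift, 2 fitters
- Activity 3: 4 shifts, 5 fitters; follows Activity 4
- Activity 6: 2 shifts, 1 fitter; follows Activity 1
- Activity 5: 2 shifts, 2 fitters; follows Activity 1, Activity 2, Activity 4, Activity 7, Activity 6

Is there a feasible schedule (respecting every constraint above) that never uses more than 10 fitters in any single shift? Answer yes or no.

yes

Schedule Activity 1@1, Activity 2@1, Activity 4@1, Activity 7@2, Activity 3@3, Activity 6@3, Activity 5@5: s1:8  s2:7  s3:6  s4:6  s5:7  s6:7 — peak 8 ≤ 10.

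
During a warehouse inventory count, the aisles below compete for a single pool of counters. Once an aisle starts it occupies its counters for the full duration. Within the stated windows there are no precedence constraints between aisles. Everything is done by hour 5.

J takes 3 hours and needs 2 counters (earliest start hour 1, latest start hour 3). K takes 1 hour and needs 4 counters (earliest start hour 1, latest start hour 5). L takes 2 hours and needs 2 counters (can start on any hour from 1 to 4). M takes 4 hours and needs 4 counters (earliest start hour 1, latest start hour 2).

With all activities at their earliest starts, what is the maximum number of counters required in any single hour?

12

Early-start schedule: J@1, K@1, L@1, M@1.
Load per hour: hour 1: 12, hour 2: 8, hour 3: 6, hour 4: 4, hour 5: 0.
Peak is 12.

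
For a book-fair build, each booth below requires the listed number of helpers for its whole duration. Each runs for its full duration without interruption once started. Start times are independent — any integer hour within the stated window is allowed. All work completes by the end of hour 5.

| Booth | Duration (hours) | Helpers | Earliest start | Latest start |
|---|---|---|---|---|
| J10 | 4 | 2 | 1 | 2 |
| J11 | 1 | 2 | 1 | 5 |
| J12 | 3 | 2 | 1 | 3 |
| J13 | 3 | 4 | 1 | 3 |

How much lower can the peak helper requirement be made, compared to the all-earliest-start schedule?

Early-start peak: h1:10  h2:8  h3:8  h4:2  h5:0 ⇒ 10.
Leveled (J10@1, J11@1, J12@1, J13@2): h1:6  h2:8  h3:8  h4:6  h5:0 ⇒ 8.
Reduction 10 − 8 = 2.

2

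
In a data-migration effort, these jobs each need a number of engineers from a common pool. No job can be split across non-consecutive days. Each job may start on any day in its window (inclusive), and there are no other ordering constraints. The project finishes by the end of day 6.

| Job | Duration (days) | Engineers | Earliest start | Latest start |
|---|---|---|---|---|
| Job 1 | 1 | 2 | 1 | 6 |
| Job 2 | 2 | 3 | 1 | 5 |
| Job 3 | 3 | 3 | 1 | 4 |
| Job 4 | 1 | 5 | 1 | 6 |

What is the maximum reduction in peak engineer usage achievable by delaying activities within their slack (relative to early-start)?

8

Early-start peak: d1:13  d2:6  d3:3  d4:0  d5:0  d6:0 ⇒ 13.
Leveled (Job 1@1, Job 2@1, Job 3@3, Job 4@6): d1:5  d2:3  d3:3  d4:3  d5:3  d6:5 ⇒ 5.
Reduction 13 − 5 = 8.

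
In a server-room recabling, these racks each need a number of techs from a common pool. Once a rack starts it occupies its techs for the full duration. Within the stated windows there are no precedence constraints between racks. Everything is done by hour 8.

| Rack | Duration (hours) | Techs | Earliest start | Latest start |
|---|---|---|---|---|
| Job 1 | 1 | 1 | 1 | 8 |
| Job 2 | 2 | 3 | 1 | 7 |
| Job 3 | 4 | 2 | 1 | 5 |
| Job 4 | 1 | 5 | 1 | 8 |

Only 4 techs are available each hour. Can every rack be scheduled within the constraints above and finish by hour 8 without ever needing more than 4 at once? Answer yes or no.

The minimum achievable peak is 5; 4 < 5, so no feasible schedule stays within the cap.

no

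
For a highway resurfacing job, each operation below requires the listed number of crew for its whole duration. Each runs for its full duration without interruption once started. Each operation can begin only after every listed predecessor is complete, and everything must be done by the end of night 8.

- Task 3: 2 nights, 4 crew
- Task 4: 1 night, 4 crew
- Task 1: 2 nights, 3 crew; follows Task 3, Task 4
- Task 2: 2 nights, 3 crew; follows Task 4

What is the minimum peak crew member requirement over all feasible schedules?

4

Early-start (Task 3@1, Task 4@1, Task 1@3, Task 2@2) gives peak 8: n1:8  n2:7  n3:6  n4:3  n5:0  n6:0  n7:0  n8:0.
Shift Task 4→3, Task 1→4, Task 2→6.
Schedule Task 3@1, Task 4@3, Task 1@4, Task 2@6: n1:4  n2:4  n3:4  n4:3  n5:3  n6:3  n7:3  n8:0 — peak 4.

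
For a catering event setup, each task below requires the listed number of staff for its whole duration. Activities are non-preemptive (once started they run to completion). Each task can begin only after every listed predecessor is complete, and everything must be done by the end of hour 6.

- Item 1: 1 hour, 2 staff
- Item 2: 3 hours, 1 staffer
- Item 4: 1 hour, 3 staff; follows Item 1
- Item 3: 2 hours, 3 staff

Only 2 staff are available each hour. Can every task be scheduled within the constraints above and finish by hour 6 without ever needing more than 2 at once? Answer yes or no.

Total staffer-hours = 14; over 6 hours the average is 14/6 > 2, so some hour must exceed 2.

no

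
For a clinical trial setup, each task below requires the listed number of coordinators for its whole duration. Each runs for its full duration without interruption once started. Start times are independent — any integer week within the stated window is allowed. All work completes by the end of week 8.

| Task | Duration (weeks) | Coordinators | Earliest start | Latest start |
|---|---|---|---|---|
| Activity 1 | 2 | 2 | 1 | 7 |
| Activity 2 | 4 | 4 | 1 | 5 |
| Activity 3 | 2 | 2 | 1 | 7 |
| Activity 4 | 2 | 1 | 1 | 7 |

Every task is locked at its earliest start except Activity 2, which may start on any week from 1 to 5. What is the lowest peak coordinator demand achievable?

5

Activity 2@1: w1:9  w2:9  w3:4  w4:4  w5:0  w6:0  w7:0  w8:0 → peak 9
Activity 2@2: w1:5  w2:9  w3:4  w4:4  w5:4  w6:0  w7:0  w8:0 → peak 9
Activity 2@3: w1:5  w2:5  w3:4  w4:4  w5:4  w6:4  w7:0  w8:0 → peak 5
Activity 2@4: w1:5  w2:5  w3:0  w4:4  w5:4  w6:4  w7:4  w8:0 → peak 5
Activity 2@5: w1:5  w2:5  w3:0  w4:0  w5:4  w6:4  w7:4  w8:4 → peak 5
Best is Activity 2@3, peak 5.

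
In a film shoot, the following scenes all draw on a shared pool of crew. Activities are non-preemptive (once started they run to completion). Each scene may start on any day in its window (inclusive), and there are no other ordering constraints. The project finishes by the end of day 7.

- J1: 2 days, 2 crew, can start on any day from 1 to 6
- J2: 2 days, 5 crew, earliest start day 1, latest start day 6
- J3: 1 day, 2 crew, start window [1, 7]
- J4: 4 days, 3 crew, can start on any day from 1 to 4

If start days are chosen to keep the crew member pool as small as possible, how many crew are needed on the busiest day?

5

Early-start (J1@1, J2@1, J3@1, J4@1) gives peak 12: d1:12  d2:10  d3:3  d4:3  d5:0  d6:0  d7:0.
Shift J2→5, J3→3.
Schedule J1@1, J2@5, J3@3, J4@1: d1:5  d2:5  d3:5  d4:3  d5:5  d6:5  d7:0 — peak 5.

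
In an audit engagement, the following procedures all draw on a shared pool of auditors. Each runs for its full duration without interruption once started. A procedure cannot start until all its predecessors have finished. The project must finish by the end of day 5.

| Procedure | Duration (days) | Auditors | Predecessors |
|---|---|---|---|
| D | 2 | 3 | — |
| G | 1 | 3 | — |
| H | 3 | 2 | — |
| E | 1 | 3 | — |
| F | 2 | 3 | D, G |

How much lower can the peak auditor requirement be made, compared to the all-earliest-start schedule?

Early-start peak: d1:11  d2:5  d3:5  d4:3  d5:0 ⇒ 11.
Leveled (D@1, G@1, H@2, E@3, F@4): d1:6  d2:5  d3:5  d4:5  d5:3 ⇒ 6.
Reduction 11 − 6 = 5.

5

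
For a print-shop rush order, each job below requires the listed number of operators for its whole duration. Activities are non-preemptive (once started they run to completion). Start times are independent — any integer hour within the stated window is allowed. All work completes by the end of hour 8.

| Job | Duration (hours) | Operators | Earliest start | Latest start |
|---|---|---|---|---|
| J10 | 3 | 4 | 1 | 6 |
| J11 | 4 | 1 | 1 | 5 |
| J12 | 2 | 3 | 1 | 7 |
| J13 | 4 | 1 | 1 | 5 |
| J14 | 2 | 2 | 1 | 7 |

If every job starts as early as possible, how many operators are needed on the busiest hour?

11

Early-start schedule: J10@1, J11@1, J12@1, J13@1, J14@1.
Load per hour: hour 1: 11, hour 2: 11, hour 3: 6, hour 4: 2, hour 5: 0, hour 6: 0, hour 7: 0, hour 8: 0.
Peak is 11.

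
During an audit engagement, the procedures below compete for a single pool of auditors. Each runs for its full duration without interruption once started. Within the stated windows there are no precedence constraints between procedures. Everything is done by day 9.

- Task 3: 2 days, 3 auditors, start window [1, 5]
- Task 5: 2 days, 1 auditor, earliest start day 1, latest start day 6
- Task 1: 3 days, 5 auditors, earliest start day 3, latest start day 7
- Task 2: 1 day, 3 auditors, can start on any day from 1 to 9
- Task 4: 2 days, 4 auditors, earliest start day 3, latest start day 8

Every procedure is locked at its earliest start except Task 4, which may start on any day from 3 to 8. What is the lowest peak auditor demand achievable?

7

Task 4@3: d1:7  d2:4  d3:9  d4:9  d5:5  d6:0  d7:0  d8:0  d9:0 → peak 9
Task 4@4: d1:7  d2:4  d3:5  d4:9  d5:9  d6:0  d7:0  d8:0  d9:0 → peak 9
Task 4@5: d1:7  d2:4  d3:5  d4:5  d5:9  d6:4  d7:0  d8:0  d9:0 → peak 9
Task 4@6: d1:7  d2:4  d3:5  d4:5  d5:5  d6:4  d7:4  d8:0  d9:0 → peak 7
Task 4@7: d1:7  d2:4  d3:5  d4:5  d5:5  d6:0  d7:4  d8:4  d9:0 → peak 7
Task 4@8: d1:7  d2:4  d3:5  d4:5  d5:5  d6:0  d7:0  d8:4  d9:4 → peak 7
Best is Task 4@6, peak 7.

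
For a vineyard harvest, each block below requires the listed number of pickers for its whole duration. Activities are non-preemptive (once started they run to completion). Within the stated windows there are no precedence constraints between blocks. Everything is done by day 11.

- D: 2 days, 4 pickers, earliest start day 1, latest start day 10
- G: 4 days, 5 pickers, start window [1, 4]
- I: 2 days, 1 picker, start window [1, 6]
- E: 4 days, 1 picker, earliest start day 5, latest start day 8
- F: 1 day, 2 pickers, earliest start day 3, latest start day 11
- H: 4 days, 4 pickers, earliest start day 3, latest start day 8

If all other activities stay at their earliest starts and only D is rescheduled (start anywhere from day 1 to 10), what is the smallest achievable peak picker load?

D@1: d1:10  d2:10  d3:11  d4:9  d5:5  d6:5  d7:1  d8:1  d9:0  d10:0  d11:0 → peak 11
D@2: d1:6  d2:10  d3:15  d4:9  d5:5  d6:5  d7:1  d8:1  d9:0  d10:0  d11:0 → peak 15
D@3: d1:6  d2:6  d3:15  d4:13  d5:5  d6:5  d7:1  d8:1  d9:0  d10:0  d11:0 → peak 15
D@4: d1:6  d2:6  d3:11  d4:13  d5:9  d6:5  d7:1  d8:1  d9:0  d10:0  d11:0 → peak 13
D@5: d1:6  d2:6  d3:11  d4:9  d5:9  d6:9  d7:1  d8:1  d9:0  d10:0  d11:0 → peak 11
D@6: d1:6  d2:6  d3:11  d4:9  d5:5  d6:9  d7:5  d8:1  d9:0  d10:0  d11:0 → peak 11
D@7: d1:6  d2:6  d3:11  d4:9  d5:5  d6:5  d7:5  d8:5  d9:0  d10:0  d11:0 → peak 11
D@8: d1:6  d2:6  d3:11  d4:9  d5:5  d6:5  d7:1  d8:5  d9:4  d10:0  d11:0 → peak 11
D@9: d1:6  d2:6  d3:11  d4:9  d5:5  d6:5  d7:1  d8:1  d9:4  d10:4  d11:0 → peak 11
D@10: d1:6  d2:6  d3:11  d4:9  d5:5  d6:5  d7:1  d8:1  d9:0  d10:4  d11:4 → peak 11
Best is D@1, peak 11.

11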